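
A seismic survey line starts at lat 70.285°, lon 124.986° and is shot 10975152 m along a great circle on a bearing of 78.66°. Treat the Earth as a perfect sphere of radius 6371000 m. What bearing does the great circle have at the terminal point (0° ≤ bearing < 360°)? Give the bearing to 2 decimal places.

final bearing 160.63°

δ = 10975152/6371000 = 1.722673 rad (98.7019°).
Converting: φ₁ = 1.226705 rad, θ = 1.372876 rad.
Applying the spherical law of cosines for sides, sin φ₂ = sin φ₁ cos δ + cos φ₁ sin δ cos θ = -0.076857, so φ₂ = -4.408°.
Then Δλ = atan2(0.326949, -0.078942) = 1.807712 rad, from sin θ sin δ cos φ₁ over cos δ − sin φ₁ sin φ₂.
λ₂ = 124.986° + 103.574° = 228.560°, normalized to (−180°, 180°] → -131.440°.
The forward bearing on arrival equals the back-azimuth from the destination plus 180°.
Back-azimuth from P₂ (-4.41°, -131.44°) to P₁ (70.28°, 124.99°), with Δλ' = λ₁ − λ₂ = 256.43°: atan2( sin Δλ' cos φ₁ , cos φ₂ sin φ₁ − sin φ₂ cos φ₁ cos Δλ' ) = 340.63°.
Final bearing = (340.63° + 180°) mod 360° = 160.63°.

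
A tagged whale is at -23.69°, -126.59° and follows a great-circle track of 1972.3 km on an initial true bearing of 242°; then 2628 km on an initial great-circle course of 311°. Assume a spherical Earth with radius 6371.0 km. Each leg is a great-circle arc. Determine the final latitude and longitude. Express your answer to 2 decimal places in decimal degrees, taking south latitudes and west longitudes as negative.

latitude -14.18°, longitude -163.04°

Apply the spherical direct solution leg by leg, carrying full precision between legs.
Leg 1: from (-23.69°, -126.59°), δ = 1972.3/6371 = 0.309575 rad, θ = 242° → φ = -30.91°, λ = -144.86°.
Leg 2: from (-30.91°, -144.86°), δ = 2628/6371 = 0.412494 rad, θ = 311° → φ = -14.18°, λ = -163.04°.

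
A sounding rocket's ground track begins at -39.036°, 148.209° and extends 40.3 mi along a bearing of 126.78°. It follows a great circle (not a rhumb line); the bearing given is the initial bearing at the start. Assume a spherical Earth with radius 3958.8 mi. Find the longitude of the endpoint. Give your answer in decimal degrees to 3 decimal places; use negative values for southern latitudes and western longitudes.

longitude 148.813°

Angular distance δ = d/R = 40.3 / 3958.8 = 0.010180 rad.
Converting: φ₁ = -0.681307 rad, θ = 2.212728 rad.
Applying the spherical law of cosines for sides, sin φ₂ = sin φ₁ cos δ + cos φ₁ sin δ cos θ = -0.634510, so φ₂ = -39.384°.
For the longitude increment, Δλ = atan2( sin θ sin δ cos φ₁, cos δ − sin φ₁ sin φ₂ ) = atan2(0.006333, 0.600328) = 0.604°.
Hence λ₂ = 148.209° + 0.604° = 148.813°.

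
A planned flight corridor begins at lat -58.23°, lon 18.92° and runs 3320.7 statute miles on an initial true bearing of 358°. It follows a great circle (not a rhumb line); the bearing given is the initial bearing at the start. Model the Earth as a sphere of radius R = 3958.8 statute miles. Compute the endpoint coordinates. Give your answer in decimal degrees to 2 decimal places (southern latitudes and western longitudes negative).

latitude -10.18°, longitude 17.41°

The arc subtends δ = 3320.7/3958.8 = 0.838815 rad at the centre.
With φ₁ = -58.23° = -1.016305 rad and θ = 358° = 6.248279 rad:
sin φ₂ = sin φ₁ cos δ + cos φ₁ sin δ cos θ = (-0.850168)(0.668345) + (0.526511)(0.743852)(0.999391) = -0.176799
φ₂ = asin(-0.176799) = -0.177733 rad = -10.18°.
For the longitude increment, Δλ = atan2( sin θ sin δ cos φ₁, cos δ − sin φ₁ sin φ₂ ) = atan2(-0.013668, 0.518036) = -1.51°.
λ₂ = λ₁ + Δλ = 17.41°.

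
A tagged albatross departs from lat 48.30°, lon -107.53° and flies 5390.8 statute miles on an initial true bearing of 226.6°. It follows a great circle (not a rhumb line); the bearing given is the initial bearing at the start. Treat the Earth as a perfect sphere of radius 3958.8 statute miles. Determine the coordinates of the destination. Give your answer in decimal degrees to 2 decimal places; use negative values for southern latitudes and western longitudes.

latitude -16.99°, longitude -155.53°

The arc subtends δ = 5390.8/3958.8 = 1.361726 rad at the centre.
Converting: φ₁ = 0.842994 rad, θ = 3.954916 rad.
sin φ₂ = sin φ₁ cos δ + cos φ₁ sin δ cos θ = (0.746638)(0.207551) + (0.665230)(0.978224)(-0.687088) = -0.292153
φ₂ = asin(-0.292153) = -0.296477 rad = -16.99°.
For the longitude increment, Δλ = atan2( sin θ sin δ cos φ₁, cos δ − sin φ₁ sin φ₂ ) = atan2(-0.472814, 0.425683) = -48.00°.
λ₂ = -107.53° + -48.00° = -155.53°.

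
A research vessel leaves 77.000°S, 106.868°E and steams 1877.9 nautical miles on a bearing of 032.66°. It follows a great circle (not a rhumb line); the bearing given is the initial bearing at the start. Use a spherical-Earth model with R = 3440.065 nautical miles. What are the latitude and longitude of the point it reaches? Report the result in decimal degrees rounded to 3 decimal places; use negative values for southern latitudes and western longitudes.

Angular distance δ = d/R = 1877.9 / 3440.065 = 0.545891 rad.
Start latitude φ₁ = -1.343904 rad; initial bearing θ = 0.570025 rad.
sin φ₂ = sin φ₁ cos δ + cos φ₁ sin δ cos θ = (-0.974370)(0.854665) + (0.224951)(0.519180)(0.841888) = -0.734436
φ₂ = asin(-0.734436) = -0.824835 rad = -47.260°.
Δλ = atan2( sin θ sin δ cos φ₁ , cos δ − sin φ₁ sin φ₂ ) = atan2(0.063026, 0.139053) = 0.425556 rad = 24.383°.
λ₂ = λ₁ + Δλ = 131.251°.

latitude -47.260°, longitude 131.251°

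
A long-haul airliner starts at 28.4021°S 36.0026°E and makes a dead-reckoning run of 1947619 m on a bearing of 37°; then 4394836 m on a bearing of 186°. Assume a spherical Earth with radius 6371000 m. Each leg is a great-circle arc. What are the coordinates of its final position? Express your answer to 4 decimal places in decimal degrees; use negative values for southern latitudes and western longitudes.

latitude -53.2139°, longitude 40.3838°

Apply the spherical direct solution leg by leg, carrying full precision between legs.
Leg 1: from (-28.4021°, 36.0026°), δ = 1947619/6371000 = 0.305701 rad, θ = 37° → φ = -14.0150°, λ = 46.7617°.
Leg 2: from (-14.0150°, 46.7617°), δ = 4394836/6371000 = 0.689819 rad, θ = 186° → φ = -53.2139°, λ = 40.3838°.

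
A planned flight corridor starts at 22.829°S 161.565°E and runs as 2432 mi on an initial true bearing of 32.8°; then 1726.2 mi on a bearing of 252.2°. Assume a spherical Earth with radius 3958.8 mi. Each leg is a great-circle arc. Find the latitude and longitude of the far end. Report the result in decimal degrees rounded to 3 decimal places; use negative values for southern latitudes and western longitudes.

Apply the spherical direct solution leg by leg, carrying full precision between legs.
Leg 1: from (-22.829°, 161.565°), δ = 2432/3958.8 = 0.614328 rad, θ = 32.8° → φ = 7.441°, λ = 179.920°.
Leg 2: from (7.441°, 179.920°), δ = 1726.2/3958.8 = 0.436041 rad, θ = 252.2° → φ = -0.609°, λ = 156.206°.

latitude -0.609°, longitude 156.206°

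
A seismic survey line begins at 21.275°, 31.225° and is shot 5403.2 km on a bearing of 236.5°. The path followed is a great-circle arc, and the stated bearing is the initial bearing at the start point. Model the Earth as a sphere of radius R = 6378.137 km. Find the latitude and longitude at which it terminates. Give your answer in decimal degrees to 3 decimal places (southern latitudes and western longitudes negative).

latitude -8.348°, longitude -7.943°

δ = 5403.2/6378.137 = 0.847144 rad (48.5378°).
Converting: φ₁ = 0.371319 rad, θ = 4.127704 rad.
Applying the spherical law of cosines for sides, sin φ₂ = sin φ₁ cos δ + cos φ₁ sin δ cos θ = -0.145180, so φ₂ = -8.348°.
Then Δλ = atan2(-0.582320, 0.714804) = -0.683614 rad, from sin θ sin δ cos φ₁ over cos δ − sin φ₁ sin φ₂.
Hence λ₂ = 31.225° + -39.168° = -7.943°.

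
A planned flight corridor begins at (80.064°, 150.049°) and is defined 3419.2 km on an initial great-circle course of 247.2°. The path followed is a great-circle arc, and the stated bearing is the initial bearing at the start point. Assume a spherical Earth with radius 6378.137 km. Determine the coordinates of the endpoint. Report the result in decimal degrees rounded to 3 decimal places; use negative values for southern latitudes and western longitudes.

The arc subtends δ = 3419.2/6378.137 = 0.536081 rad at the centre.
Converting: φ₁ = 1.397380 rad, θ = 4.314454 rad.
sin φ₂ = sin φ₁ cos δ + cos φ₁ sin δ cos θ = (0.985001)(0.859717) + (0.172548)(0.510771)(-0.387516) = 0.812669
φ₂ = asin(0.812669) = 0.948718 rad = 54.358°.
Δλ = atan2( sin θ sin δ cos φ₁ , cos δ − sin φ₁ sin φ₂ ) = atan2(-0.081246, 0.059237) = -0.940805 rad = -53.904°.
λ₂ = λ₁ + Δλ = 96.145°.

latitude 54.358°, longitude 96.145°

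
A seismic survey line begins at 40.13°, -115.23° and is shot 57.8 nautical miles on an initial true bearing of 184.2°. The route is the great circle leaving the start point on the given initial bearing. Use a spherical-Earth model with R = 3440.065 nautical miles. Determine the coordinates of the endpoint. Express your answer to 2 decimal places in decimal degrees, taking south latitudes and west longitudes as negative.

latitude 39.17°, longitude -115.32°

Angular distance δ = d/R = 57.8 / 3440.065 = 0.016802 rad.
With φ₁ = 40.13° = 0.700401 rad and θ = 184.2° = 3.214896 rad:
sin φ₂ = sin φ₁ cos δ + cos φ₁ sin δ cos θ = (0.644524)(0.999859) + (0.764584)(0.016801)(-0.997314) = 0.631622
φ₂ = asin(0.631622) = 0.683643 rad = 39.17°.
For the longitude increment, Δλ = atan2( sin θ sin δ cos φ₁, cos δ − sin φ₁ sin φ₂ ) = atan2(-0.000941, 0.592764) = -0.09°.
λ₂ = -115.23° + -0.09° = -115.32°.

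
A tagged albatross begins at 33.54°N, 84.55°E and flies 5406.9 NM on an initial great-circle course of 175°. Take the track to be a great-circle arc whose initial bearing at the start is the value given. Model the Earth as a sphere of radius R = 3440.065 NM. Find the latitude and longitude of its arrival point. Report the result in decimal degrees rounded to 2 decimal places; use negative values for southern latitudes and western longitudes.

latitude -56.19°, longitude 93.56°

The arc subtends δ = 5406.9/3440.065 = 1.571744 rad at the centre.
Converting: φ₁ = 0.585383 rad, θ = 3.054326 rad.
sin φ₂ = sin φ₁ cos δ + cos φ₁ sin δ cos θ = (0.552519)(-0.000947) + (0.833500)(1.000000)(-0.996195) = -0.830852
φ₂ = asin(-0.830852) = -0.980636 rad = -56.19°.
Then Δλ = atan2(0.072644, 0.458114) = 0.157263 rad, from sin θ sin δ cos φ₁ over cos δ − sin φ₁ sin φ₂.
λ₂ = λ₁ + Δλ = 93.56°.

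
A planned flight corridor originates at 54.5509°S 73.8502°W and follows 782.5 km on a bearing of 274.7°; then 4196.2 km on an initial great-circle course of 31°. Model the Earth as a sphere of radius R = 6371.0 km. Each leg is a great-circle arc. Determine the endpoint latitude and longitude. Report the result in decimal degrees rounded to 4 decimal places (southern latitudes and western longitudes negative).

Apply the spherical direct solution leg by leg, carrying full precision between legs.
Leg 1: from (-54.5509°, -73.8502°), δ = 782.5/6371 = 0.122822 rad, θ = 274.7° → φ = -53.3860°, λ = -85.6635°.
Leg 2: from (-53.3860°, -85.6635°), δ = 4196.2/6371 = 0.658641 rad, θ = 31° → φ = -18.7765°, λ = -66.2160°.

latitude -18.7765°, longitude -66.2160°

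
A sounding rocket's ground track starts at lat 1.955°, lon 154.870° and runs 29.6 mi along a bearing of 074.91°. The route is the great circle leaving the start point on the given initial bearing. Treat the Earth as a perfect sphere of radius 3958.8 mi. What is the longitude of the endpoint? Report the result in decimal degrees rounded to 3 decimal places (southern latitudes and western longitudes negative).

The arc subtends δ = 29.6/3958.8 = 0.007477 rad at the centre.
With φ₁ = 1.955° = 0.034121 rad and θ = 74.91° = 1.307426 rad:
Applying the spherical law of cosines for sides, sin φ₂ = sin φ₁ cos δ + cos φ₁ sin δ cos θ = 0.036059, so φ₂ = 2.066°.
Then Δλ = atan2(0.007215, 0.998742) = 0.007224 rad, from sin θ sin δ cos φ₁ over cos δ − sin φ₁ sin φ₂.
λ₂ = λ₁ + Δλ = 155.284°.

longitude 155.284°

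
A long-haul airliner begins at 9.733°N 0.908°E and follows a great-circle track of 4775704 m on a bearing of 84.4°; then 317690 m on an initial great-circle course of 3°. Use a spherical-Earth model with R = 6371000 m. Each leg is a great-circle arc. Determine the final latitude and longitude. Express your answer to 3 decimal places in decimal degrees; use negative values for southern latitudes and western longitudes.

latitude 13.764°, longitude 44.738°

Apply the spherical direct solution leg by leg, carrying full precision between legs.
Leg 1: from (9.733°, 0.908°), δ = 4775704/6371000 = 0.749600 rad, θ = 84.4° → φ = 10.910°, λ = 44.584°.
Leg 2: from (10.910°, 44.584°), δ = 317690/6371000 = 0.049865 rad, θ = 3° → φ = 13.764°, λ = 44.738°.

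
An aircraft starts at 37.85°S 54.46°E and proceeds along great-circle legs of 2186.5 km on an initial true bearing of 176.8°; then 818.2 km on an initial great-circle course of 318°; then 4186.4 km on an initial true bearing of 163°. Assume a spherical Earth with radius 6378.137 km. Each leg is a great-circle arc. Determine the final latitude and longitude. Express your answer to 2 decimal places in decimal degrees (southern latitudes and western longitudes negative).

Apply the spherical direct solution leg by leg, carrying full precision between legs.
Leg 1: from (-37.85°, 54.46°), δ = 2186.5/6378.137 = 0.342812 rad, θ = 176.8° → φ = -57.45°, λ = 56.46°.
Leg 2: from (-57.45°, 56.46°), δ = 818.2/6378.137 = 0.128282 rad, θ = 318° → φ = -51.70°, λ = 48.52°.
Leg 3: from (-51.70°, 48.52°), δ = 4186.4/6378.137 = 0.656367 rad, θ = 163° → φ = -79.55°, λ = 128.05°.

latitude -79.55°, longitude 128.05°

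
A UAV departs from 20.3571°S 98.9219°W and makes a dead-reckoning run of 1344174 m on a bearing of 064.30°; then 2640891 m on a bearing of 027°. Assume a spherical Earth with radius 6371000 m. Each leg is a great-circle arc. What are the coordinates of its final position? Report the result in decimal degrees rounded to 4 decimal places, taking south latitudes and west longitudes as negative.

Apply the spherical direct solution leg by leg, carrying full precision between legs.
Leg 1: from (-20.3571°, -98.9219°), δ = 1344174/6371000 = 0.210983 rad, θ = 64.3° → φ = -14.7742°, λ = -87.6680°.
Leg 2: from (-14.7742°, -87.6680°), δ = 2640891/6371000 = 0.414518 rad, θ = 27° → φ = 6.5213°, λ = -77.0631°.

latitude 6.5213°, longitude -77.0631°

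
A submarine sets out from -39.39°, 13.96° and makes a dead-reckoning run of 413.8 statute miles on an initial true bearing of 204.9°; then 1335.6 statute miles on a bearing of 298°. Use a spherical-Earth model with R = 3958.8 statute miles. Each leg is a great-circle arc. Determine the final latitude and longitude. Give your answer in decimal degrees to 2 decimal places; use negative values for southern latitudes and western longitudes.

latitude -33.66°, longitude -10.14°

Apply the spherical direct solution leg by leg, carrying full precision between legs.
Leg 1: from (-39.39°, 13.96°), δ = 413.8/3958.8 = 0.104527 rad, θ = 204.9° → φ = -44.77°, λ = 10.41°.
Leg 2: from (-44.77°, 10.41°), δ = 1335.6/3958.8 = 0.337375 rad, θ = 298° → φ = -33.66°, λ = -10.14°.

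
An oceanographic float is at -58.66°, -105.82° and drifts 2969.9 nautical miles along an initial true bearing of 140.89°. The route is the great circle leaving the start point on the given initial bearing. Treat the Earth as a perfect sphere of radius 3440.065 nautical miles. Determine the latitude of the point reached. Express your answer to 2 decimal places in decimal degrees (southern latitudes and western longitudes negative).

The arc subtends δ = 2969.9/3440.065 = 0.863327 rad at the centre.
Start latitude φ₁ = -1.023810 rad; initial bearing θ = 2.458994 rad.
Applying the spherical law of cosines for sides, sin φ₂ = sin φ₁ cos δ + cos φ₁ sin δ cos θ = -0.861810, so φ₂ = -59.52°.
Then Δλ = atan2(0.249355, -0.086155) = 1.903468 rad, from sin θ sin δ cos φ₁ over cos δ − sin φ₁ sin φ₂.
λ₂ = λ₁ + Δλ = 3.24°.

latitude -59.52°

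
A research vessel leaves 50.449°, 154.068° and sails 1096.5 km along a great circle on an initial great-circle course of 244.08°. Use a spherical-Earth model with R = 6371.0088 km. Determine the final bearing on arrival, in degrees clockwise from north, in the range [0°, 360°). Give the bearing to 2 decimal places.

Angular distance δ = d/R = 1096.5 / 6371.0088 = 0.172108 rad.
Start latitude φ₁ = 0.880501 rad; initial bearing θ = 4.260000 rad.
Applying the spherical law of cosines for sides, sin φ₂ = sin φ₁ cos δ + cos φ₁ sin δ cos θ = 0.711998, so φ₂ = 45.398°.
Δλ = atan2( sin θ sin δ cos φ₁ , cos δ − sin φ₁ sin φ₂ ) = atan2(-0.098082, 0.436234) = -0.221160 rad = -12.672°.
λ₂ = λ₁ + Δλ = 141.396°.
The forward bearing on arrival equals the back-azimuth from the destination plus 180°.
Back-azimuth from P₂ (45.40°, 141.40°) to P₁ (50.45°, 154.07°), with Δλ' = λ₁ − λ₂ = 12.67°: atan2( sin Δλ' cos φ₁ , cos φ₂ sin φ₁ − sin φ₂ cos φ₁ cos Δλ' ) = 54.65°.
Final bearing = (54.65° + 180°) mod 360° = 234.65°.

final bearing 234.65°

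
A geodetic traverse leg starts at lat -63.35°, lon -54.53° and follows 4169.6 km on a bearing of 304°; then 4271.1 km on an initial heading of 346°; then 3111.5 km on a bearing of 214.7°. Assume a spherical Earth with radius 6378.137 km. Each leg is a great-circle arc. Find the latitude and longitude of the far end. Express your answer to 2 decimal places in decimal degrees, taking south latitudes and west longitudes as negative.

Apply the spherical direct solution leg by leg, carrying full precision between legs.
Leg 1: from (-63.35°, -54.53°), δ = 4169.6/6378.137 = 0.653733 rad, θ = 304° → φ = -33.85°, λ = -91.91°.
Leg 2: from (-33.85°, -91.91°), δ = 4271.1/6378.137 = 0.669647 rad, θ = 346° → φ = 3.64°, λ = -100.56°.
Leg 3: from (3.64°, -100.56°), δ = 3111.5/6378.137 = 0.487838 rad, θ = 214.7° → φ = -19.17°, λ = -116.97°.

latitude -19.17°, longitude -116.97°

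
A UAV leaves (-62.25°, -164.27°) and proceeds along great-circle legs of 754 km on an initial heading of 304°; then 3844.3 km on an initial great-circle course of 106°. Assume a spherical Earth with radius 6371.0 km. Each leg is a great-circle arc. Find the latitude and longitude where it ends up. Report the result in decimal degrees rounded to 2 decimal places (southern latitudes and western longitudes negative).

latitude -51.37°, longitude -114.02°

Apply the spherical direct solution leg by leg, carrying full precision between legs.
Leg 1: from (-62.25°, -164.27°), δ = 754/6371 = 0.118349 rad, θ = 304° → φ = -58.00°, λ = -174.92°.
Leg 2: from (-58.00°, -174.92°), δ = 3844.3/6371 = 0.603406 rad, θ = 106° → φ = -51.37°, λ = -114.02°.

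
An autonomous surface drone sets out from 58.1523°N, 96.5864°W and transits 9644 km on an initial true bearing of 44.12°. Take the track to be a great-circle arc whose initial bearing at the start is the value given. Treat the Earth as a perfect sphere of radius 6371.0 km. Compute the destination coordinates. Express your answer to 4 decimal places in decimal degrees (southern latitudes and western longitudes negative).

Central angle δ = d/R = 1.513734 rad.
With φ₁ = 58.1523° = 1.014949 rad and θ = 44.12° = 0.770039 rad:
sin φ₂ = sin φ₁ cos δ + cos φ₁ sin δ cos θ = (0.849454)(0.057031) + (0.527663)(0.998372)(0.717883) = 0.426629
φ₂ = asin(0.426629) = 0.440763 rad = 25.2538°.
Then Δλ = atan2(0.366742, -0.305371) = 2.265136 rad, from sin θ sin δ cos φ₁ over cos δ − sin φ₁ sin φ₂.
λ₂ = -96.5864° + 129.7827° = 33.1963°.

latitude 25.2538°, longitude 33.1963°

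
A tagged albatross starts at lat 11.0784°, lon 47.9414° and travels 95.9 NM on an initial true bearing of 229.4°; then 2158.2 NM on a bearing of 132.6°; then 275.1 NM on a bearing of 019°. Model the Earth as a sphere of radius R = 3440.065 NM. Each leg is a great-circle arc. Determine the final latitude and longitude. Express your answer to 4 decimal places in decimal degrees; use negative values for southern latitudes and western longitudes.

Apply the spherical direct solution leg by leg, carrying full precision between legs.
Leg 1: from (11.0784°, 47.9414°), δ = 95.9/3440.065 = 0.027877 rad, θ = 229.4° → φ = 10.0365°, λ = 46.7099°.
Leg 2: from (10.0365°, 46.7099°), δ = 2158.2/3440.065 = 0.627372 rad, θ = 132.6° → φ = -14.4875°, λ = 73.2160°.
Leg 3: from (-14.4875°, 73.2160°), δ = 275.1/3440.065 = 0.079969 rad, θ = 19° → φ = -10.1508°, λ = 74.7301°.

latitude -10.1508°, longitude 74.7301°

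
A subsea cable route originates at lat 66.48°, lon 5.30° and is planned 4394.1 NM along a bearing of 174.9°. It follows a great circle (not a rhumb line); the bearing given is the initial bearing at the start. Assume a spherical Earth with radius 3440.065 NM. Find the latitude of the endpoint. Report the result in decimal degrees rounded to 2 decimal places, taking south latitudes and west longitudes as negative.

The arc subtends δ = 4394.1/3440.065 = 1.277331 rad at the centre.
Converting: φ₁ = 1.160295 rad, θ = 3.052581 rad.
sin φ₂ = sin φ₁ cos δ + cos φ₁ sin δ cos θ = (0.916921)(0.289272) + (0.399069)(0.957247)(-0.996041) = -0.115256
φ₂ = asin(-0.115256) = -0.115513 rad = -6.62°.
For the longitude increment, Δλ = atan2( sin θ sin δ cos φ₁, cos δ − sin φ₁ sin φ₂ ) = atan2(0.033958, 0.394952) = 4.91°.
λ₂ = 5.30° + 4.91° = 10.21°.

latitude -6.62°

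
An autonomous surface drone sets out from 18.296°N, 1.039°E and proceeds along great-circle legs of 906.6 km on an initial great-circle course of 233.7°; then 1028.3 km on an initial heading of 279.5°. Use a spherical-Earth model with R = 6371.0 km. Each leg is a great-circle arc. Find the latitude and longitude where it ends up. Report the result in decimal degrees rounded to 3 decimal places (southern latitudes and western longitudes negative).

latitude 14.705°, longitude -15.139°

Apply the spherical direct solution leg by leg, carrying full precision between legs.
Leg 1: from (18.296°, 1.039°), δ = 906.6/6371 = 0.142301 rad, θ = 233.7° → φ = 13.358°, λ = -5.707°.
Leg 2: from (13.358°, -5.707°), δ = 1028.3/6371 = 0.161403 rad, θ = 279.5° → φ = 14.705°, λ = -15.139°.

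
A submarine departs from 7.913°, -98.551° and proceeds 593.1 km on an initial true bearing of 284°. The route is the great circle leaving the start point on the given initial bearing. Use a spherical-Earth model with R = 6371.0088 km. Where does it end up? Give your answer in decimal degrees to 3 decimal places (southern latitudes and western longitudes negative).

latitude 9.169°, longitude -103.793°

Angular distance δ = d/R = 593.1 / 6371.0088 = 0.093094 rad.
With φ₁ = 7.913° = 0.138108 rad and θ = 284° = 4.956735 rad:
Destination latitude: φ₂ = arcsin( sin φ₁ cos δ + cos φ₁ sin δ cos θ ) = arcsin(0.159348) = 9.169°.
Δλ = atan2( sin θ sin δ cos φ₁ , cos δ − sin φ₁ sin φ₂ ) = atan2(-0.089339, 0.973733) = -0.091493 rad = -5.242°.
Hence λ₂ = -98.551° + -5.242° = -103.793°.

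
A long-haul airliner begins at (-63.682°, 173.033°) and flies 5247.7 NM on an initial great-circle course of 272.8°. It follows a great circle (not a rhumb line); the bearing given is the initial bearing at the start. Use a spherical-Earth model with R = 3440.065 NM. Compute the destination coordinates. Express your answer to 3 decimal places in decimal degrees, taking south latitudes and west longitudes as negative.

Angular distance δ = d/R = 5247.7 / 3440.065 = 1.525465 rad.
Converting: φ₁ = -1.111461 rad, θ = 4.761258 rad.
Destination latitude: φ₂ = arcsin( sin φ₁ cos δ + cos φ₁ sin δ cos θ ) = arcsin(-0.018983) = -1.088°.
For the longitude increment, Δλ = atan2( sin θ sin δ cos φ₁, cos δ − sin φ₁ sin φ₂ ) = atan2(-0.442369, 0.028300) = -86.340°.
λ₂ = λ₁ + Δλ = 86.693°.

latitude -1.088°, longitude 86.693°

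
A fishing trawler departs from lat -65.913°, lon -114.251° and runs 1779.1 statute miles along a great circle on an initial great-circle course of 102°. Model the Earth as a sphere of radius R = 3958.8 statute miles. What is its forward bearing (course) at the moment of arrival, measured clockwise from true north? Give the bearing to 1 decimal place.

The arc subtends δ = 1779.1/3958.8 = 0.449404 rad at the centre.
Converting: φ₁ = -1.150399 rad, θ = 1.780236 rad.
Destination latitude: φ₂ = arcsin( sin φ₁ cos δ + cos φ₁ sin δ cos θ ) = arcsin(-0.859142) = -59.220°.
Then Δλ = atan2(0.173426, 0.116373) = 0.979784 rad, from sin θ sin δ cos φ₁ over cos δ − sin φ₁ sin φ₂.
Hence λ₂ = -114.251° + 56.138° = -58.113°.
The forward bearing on arrival equals the back-azimuth from the destination plus 180°.
Back-azimuth from P₂ (-59.2°, -58.1°) to P₁ (-65.9°, -114.3°), with Δλ' = λ₁ − λ₂ = -56.1°: atan2( sin Δλ' cos φ₁ , cos φ₂ sin φ₁ − sin φ₂ cos φ₁ cos Δλ' ) = 231.3°.
Final bearing = (231.3° + 180°) mod 360° = 51.3°.

final bearing 51.3°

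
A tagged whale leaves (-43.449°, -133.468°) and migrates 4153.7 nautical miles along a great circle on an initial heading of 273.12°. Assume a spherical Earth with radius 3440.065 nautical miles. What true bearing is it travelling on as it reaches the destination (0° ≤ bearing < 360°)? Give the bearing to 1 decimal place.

Central angle δ = d/R = 1.207448 rad.
Start latitude φ₁ = -0.758328 rad; initial bearing θ = 4.766843 rad.
sin φ₂ = sin φ₁ cos δ + cos φ₁ sin δ cos θ = (-0.687709)(0.355406) + (0.725987)(0.934712)(0.054427) = -0.207482
φ₂ = asin(-0.207482) = -0.209000 rad = -11.975°.
Then Δλ = atan2(-0.677583, 0.212719) = -1.266602 rad, from sin θ sin δ cos φ₁ over cos δ − sin φ₁ sin φ₂.
λ₂ = -133.468° + -72.571° = -206.039°, normalized to (−180°, 180°] → 153.961°.
The forward bearing on arrival equals the back-azimuth from the destination plus 180°.
Back-azimuth from P₂ (-12.0°, 154.0°) to P₁ (-43.4°, -133.5°), with Δλ' = λ₁ − λ₂ = -287.4°: atan2( sin Δλ' cos φ₁ , cos φ₂ sin φ₁ − sin φ₂ cos φ₁ cos Δλ' ) = 132.2°.
Final bearing = (132.2° + 180°) mod 360° = 312.2°.

final bearing 312.2°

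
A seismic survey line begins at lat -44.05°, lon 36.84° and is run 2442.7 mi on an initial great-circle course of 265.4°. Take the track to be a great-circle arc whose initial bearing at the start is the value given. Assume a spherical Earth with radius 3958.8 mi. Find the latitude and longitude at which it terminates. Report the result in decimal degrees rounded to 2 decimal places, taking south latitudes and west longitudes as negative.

latitude -36.90°, longitude -9.32°

Angular distance δ = d/R = 2442.7 / 3958.8 = 0.617030 rad.
Converting: φ₁ = -0.768818 rad, θ = 4.632104 rad.
sin φ₂ = sin φ₁ cos δ + cos φ₁ sin δ cos θ = (-0.695286)(0.815600) + (0.718733)(0.578616)(-0.080199) = -0.600428
φ₂ = asin(-0.600428) = -0.644036 rad = -36.90°.
For the longitude increment, Δλ = atan2( sin θ sin δ cos φ₁, cos δ − sin φ₁ sin φ₂ ) = atan2(-0.414531, 0.398131) = -46.16°.
Hence λ₂ = 36.84° + -46.16° = -9.32°.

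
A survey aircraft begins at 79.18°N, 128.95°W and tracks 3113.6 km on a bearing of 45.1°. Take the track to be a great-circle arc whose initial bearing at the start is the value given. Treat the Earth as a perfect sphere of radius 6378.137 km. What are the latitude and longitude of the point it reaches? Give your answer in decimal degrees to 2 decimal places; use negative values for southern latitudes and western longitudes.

latitude 68.38°, longitude -13.32°

Central angle δ = d/R = 0.488168 rad.
Converting: φ₁ = 1.381952 rad, θ = 0.787143 rad.
Destination latitude: φ₂ = arcsin( sin φ₁ cos δ + cos φ₁ sin δ cos θ ) = arcsin(0.929640) = 68.38°.
Δλ = atan2( sin θ sin δ cos φ₁ , cos δ − sin φ₁ sin φ₂ ) = atan2(0.062365, -0.029919) = 2.018103 rad = 115.63°.
λ₂ = -128.95° + 115.63° = -13.32°.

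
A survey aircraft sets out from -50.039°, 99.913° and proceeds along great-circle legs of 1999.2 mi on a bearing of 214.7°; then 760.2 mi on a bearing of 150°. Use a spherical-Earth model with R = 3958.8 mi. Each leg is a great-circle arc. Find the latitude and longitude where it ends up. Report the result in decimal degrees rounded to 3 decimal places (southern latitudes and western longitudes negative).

Apply the spherical direct solution leg by leg, carrying full precision between legs.
Leg 1: from (-50.039°, 99.913°), δ = 1999.2/3958.8 = 0.505002 rad, θ = 214.7° → φ = -67.861°, λ = 52.956°.
Leg 2: from (-67.861°, 52.956°), δ = 760.2/3958.8 = 0.192028 rad, θ = 150° → φ = -76.296°, λ = 76.709°.

latitude -76.296°, longitude 76.709°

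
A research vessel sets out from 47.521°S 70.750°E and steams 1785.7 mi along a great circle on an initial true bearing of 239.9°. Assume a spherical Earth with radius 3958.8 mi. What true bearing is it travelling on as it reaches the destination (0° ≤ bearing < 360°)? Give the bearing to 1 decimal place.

Central angle δ = d/R = 0.451071 rad.
Converting: φ₁ = -0.829398 rad, θ = 4.187045 rad.
Applying the spherical law of cosines for sides, sin φ₂ = sin φ₁ cos δ + cos φ₁ sin δ cos θ = -0.811399, so φ₂ = -54.233°.
Δλ = atan2( sin θ sin δ cos φ₁ , cos δ − sin φ₁ sin φ₂ ) = atan2(-0.254694, 0.301554) = -0.701353 rad = -40.185°.
λ₂ = λ₁ + Δλ = 30.565°.
The forward bearing on arrival equals the back-azimuth from the destination plus 180°.
Back-azimuth from P₂ (-54.2°, 30.6°) to P₁ (-47.5°, 70.8°), with Δλ' = λ₁ − λ₂ = 40.2°: atan2( sin Δλ' cos φ₁ , cos φ₂ sin φ₁ − sin φ₂ cos φ₁ cos Δλ' ) = 91.6°.
Final bearing = (91.6° + 180°) mod 360° = 271.6°.

final bearing 271.6°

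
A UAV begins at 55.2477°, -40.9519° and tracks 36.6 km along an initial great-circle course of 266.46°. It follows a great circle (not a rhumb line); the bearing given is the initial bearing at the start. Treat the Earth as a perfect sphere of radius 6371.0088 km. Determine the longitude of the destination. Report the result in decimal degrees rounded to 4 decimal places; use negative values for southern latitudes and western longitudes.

Angular distance δ = d/R = 36.6 / 6371.0088 = 0.005745 rad.
With φ₁ = 55.2477° = 0.964254 rad and θ = 266.46° = 4.650604 rad:
Applying the spherical law of cosines for sides, sin φ₂ = sin φ₁ cos δ + cos φ₁ sin δ cos θ = 0.821408, so φ₂ = 55.2260°.
For the longitude increment, Δλ = atan2( sin θ sin δ cos φ₁, cos δ − sin φ₁ sin φ₂ ) = atan2(-0.003268, 0.325095) = -0.5760°.
λ₂ = -40.9519° + -0.5760° = -41.5279°.

longitude -41.5279°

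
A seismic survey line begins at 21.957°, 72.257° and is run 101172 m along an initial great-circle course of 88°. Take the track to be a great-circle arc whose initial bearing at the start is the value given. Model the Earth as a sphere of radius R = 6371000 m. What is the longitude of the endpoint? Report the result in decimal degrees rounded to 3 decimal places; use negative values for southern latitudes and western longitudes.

longitude 73.238°

Central angle δ = d/R = 0.015880 rad.
Converting: φ₁ = 0.383222 rad, θ = 1.535890 rad.
Destination latitude: φ₂ = arcsin( sin φ₁ cos δ + cos φ₁ sin δ cos θ ) = arcsin(0.374377) = 21.986°.
Δλ = atan2( sin θ sin δ cos φ₁ , cos δ − sin φ₁ sin φ₂ ) = atan2(0.014719, 0.859890) = 0.017115 rad = 0.981°.
Hence λ₂ = 72.257° + 0.981° = 73.238°.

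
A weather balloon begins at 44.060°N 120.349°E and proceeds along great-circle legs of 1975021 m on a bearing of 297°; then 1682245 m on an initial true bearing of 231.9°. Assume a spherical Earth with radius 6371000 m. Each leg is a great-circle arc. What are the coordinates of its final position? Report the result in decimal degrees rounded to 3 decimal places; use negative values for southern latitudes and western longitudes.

latitude 39.128°, longitude 80.189°

Apply the spherical direct solution leg by leg, carrying full precision between legs.
Leg 1: from (44.060°, 120.349°), δ = 1975021/6371000 = 0.310002 rad, θ = 297° → φ = 49.622°, λ = 95.541°.
Leg 2: from (49.622°, 95.541°), δ = 1682245/6371000 = 0.264047 rad, θ = 231.9° → φ = 39.128°, λ = 80.189°.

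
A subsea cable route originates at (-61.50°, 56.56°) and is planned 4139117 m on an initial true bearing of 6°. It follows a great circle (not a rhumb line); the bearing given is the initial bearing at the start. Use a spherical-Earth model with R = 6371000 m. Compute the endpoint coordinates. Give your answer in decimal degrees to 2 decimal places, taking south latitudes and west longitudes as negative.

Central angle δ = d/R = 0.649681 rad.
Converting: φ₁ = -1.073377 rad, θ = 0.104720 rad.
Destination latitude: φ₂ = arcsin( sin φ₁ cos δ + cos φ₁ sin δ cos θ ) = arcsin(-0.412714) = -24.38°.
Δλ = atan2( sin θ sin δ cos φ₁ , cos δ − sin φ₁ sin φ₂ ) = atan2(0.030172, 0.433577) = 0.069477 rad = 3.98°.
λ₂ = 56.56° + 3.98° = 60.54°.

latitude -24.38°, longitude 60.54°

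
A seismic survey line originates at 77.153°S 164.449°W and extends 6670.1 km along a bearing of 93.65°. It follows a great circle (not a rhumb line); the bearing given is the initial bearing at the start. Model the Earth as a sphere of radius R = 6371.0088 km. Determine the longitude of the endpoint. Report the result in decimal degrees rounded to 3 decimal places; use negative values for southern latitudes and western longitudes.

Angular distance δ = d/R = 6670.1 / 6371.0088 = 1.046946 rad.
Converting: φ₁ = -1.346574 rad, θ = 1.634501 rad.
Applying the spherical law of cosines for sides, sin φ₂ = sin φ₁ cos δ + cos φ₁ sin δ cos θ = -0.499953, so φ₂ = -29.997°.
For the longitude increment, Δλ = atan2( sin θ sin δ cos φ₁, cos δ − sin φ₁ sin φ₂ ) = atan2(0.192141, 0.012780) = 86.195°.
Hence λ₂ = -164.449° + 86.195° = -78.254°.

longitude -78.254°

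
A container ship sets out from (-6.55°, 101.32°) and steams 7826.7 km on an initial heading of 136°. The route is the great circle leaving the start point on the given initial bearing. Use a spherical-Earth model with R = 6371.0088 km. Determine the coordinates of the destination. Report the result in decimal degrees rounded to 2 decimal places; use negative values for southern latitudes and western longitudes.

latitude -45.35°, longitude 169.94°

Angular distance δ = d/R = 7826.7 / 6371.0088 = 1.228487 rad.
Converting: φ₁ = -0.114319 rad, θ = 2.373648 rad.
Destination latitude: φ₂ = arcsin( sin φ₁ cos δ + cos φ₁ sin δ cos θ ) = arcsin(-0.711471) = -45.35°.
Then Δλ = atan2(0.650084, 0.254506) = 1.197642 rad, from sin θ sin δ cos φ₁ over cos δ − sin φ₁ sin φ₂.
λ₂ = λ₁ + Δλ = 169.94°.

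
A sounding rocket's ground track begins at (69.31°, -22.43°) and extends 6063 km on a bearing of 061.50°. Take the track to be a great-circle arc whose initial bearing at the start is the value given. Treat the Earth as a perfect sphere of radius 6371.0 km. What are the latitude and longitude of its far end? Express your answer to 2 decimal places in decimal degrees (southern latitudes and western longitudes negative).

The arc subtends δ = 6063/6371 = 0.951656 rad at the centre.
Start latitude φ₁ = 1.209688 rad; initial bearing θ = 1.073377 rad.
Applying the spherical law of cosines for sides, sin φ₂ = sin φ₁ cos δ + cos φ₁ sin δ cos θ = 0.680199, so φ₂ = 42.86°.
Δλ = atan2( sin θ sin δ cos φ₁ , cos δ − sin φ₁ sin φ₂ ) = atan2(0.252861, -0.055995) = 1.788726 rad = 102.49°.
Hence λ₂ = -22.43° + 102.49° = 80.06°.

latitude 42.86°, longitude 80.06°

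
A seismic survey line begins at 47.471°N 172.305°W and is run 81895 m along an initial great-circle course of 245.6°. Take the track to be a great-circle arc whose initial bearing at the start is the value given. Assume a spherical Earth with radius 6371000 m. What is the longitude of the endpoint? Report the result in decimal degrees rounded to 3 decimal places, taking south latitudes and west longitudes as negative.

The arc subtends δ = 81895/6371000 = 0.012854 rad at the centre.
Start latitude φ₁ = 0.828525 rad; initial bearing θ = 4.286529 rad.
Destination latitude: φ₂ = arcsin( sin φ₁ cos δ + cos φ₁ sin δ cos θ ) = arcsin(0.733285) = 47.163°.
For the longitude increment, Δλ = atan2( sin θ sin δ cos φ₁, cos δ − sin φ₁ sin φ₂ ) = atan2(-0.007913, 0.459534) = -0.986°.
λ₂ = -172.305° + -0.986° = -173.291°.

longitude -173.291°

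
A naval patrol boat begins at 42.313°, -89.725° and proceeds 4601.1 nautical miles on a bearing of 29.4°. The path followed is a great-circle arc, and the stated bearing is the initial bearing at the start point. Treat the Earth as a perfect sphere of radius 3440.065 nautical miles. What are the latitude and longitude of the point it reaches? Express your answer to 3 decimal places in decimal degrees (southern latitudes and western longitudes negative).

latitude 51.483°, longitude 40.196°

Angular distance δ = d/R = 4601.1 / 3440.065 = 1.337504 rad.
Converting: φ₁ = 0.738501 rad, θ = 0.513127 rad.
Applying the spherical law of cosines for sides, sin φ₂ = sin φ₁ cos δ + cos φ₁ sin δ cos θ = 0.782419, so φ₂ = 51.483°.
Then Δλ = atan2(0.353179, -0.295527) = 2.267555 rad, from sin θ sin δ cos φ₁ over cos δ − sin φ₁ sin φ₂.
λ₂ = -89.725° + 129.921° = 40.196°.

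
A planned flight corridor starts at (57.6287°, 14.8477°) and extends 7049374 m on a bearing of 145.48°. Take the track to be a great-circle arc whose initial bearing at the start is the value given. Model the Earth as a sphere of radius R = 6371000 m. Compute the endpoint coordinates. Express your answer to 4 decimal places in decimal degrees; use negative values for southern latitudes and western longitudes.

Central angle δ = d/R = 1.106478 rad.
Converting: φ₁ = 1.005811 rad, θ = 2.539105 rad.
Destination latitude: φ₂ = arcsin( sin φ₁ cos δ + cos φ₁ sin δ cos θ ) = arcsin(-0.016209) = -0.9288°.
Δλ = atan2( sin θ sin δ cos φ₁ , cos δ − sin φ₁ sin φ₂ ) = atan2(0.271287, 0.461503) = 0.531426 rad = 30.4485°.
Hence λ₂ = 14.8477° + 30.4485° = 45.2962°.

latitude -0.9288°, longitude 45.2962°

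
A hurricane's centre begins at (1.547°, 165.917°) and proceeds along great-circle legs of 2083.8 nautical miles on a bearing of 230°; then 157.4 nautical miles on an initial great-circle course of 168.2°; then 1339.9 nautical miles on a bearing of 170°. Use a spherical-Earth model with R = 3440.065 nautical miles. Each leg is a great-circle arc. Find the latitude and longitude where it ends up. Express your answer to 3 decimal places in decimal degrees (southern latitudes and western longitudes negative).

latitude -44.552°, longitude 144.132°

Apply the spherical direct solution leg by leg, carrying full precision between legs.
Leg 1: from (1.547°, 165.917°), δ = 2083.8/3440.065 = 0.605744 rad, θ = 230° → φ = -20.100°, λ = 138.242°.
Leg 2: from (-20.100°, 138.242°), δ = 157.4/3440.065 = 0.045755 rad, θ = 168.2° → φ = -22.665°, λ = 138.823°.
Leg 3: from (-22.665°, 138.823°), δ = 1339.9/3440.065 = 0.389498 rad, θ = 170° → φ = -44.552°, λ = 144.132°.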